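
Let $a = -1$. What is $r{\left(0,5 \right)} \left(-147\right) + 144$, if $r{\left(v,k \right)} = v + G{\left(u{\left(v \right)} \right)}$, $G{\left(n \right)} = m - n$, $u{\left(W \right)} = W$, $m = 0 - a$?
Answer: $-3$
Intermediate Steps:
$m = 1$ ($m = 0 - -1 = 0 + 1 = 1$)
$G{\left(n \right)} = 1 - n$
$r{\left(v,k \right)} = 1$ ($r{\left(v,k \right)} = v - \left(-1 + v\right) = 1$)
$r{\left(0,5 \right)} \left(-147\right) + 144 = 1 \left(-147\right) + 144 = -147 + 144 = -3$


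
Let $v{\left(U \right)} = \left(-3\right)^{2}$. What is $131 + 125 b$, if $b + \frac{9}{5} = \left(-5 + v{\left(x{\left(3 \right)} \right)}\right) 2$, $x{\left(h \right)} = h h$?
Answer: $906$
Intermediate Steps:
$x{\left(h \right)} = h^{2}$
$v{\left(U \right)} = 9$
$b = \frac{31}{5}$ ($b = - \frac{9}{5} + \left(-5 + 9\right) 2 = - \frac{9}{5} + 4 \cdot 2 = - \frac{9}{5} + 8 = \frac{31}{5} \approx 6.2$)
$131 + 125 b = 131 + 125 \cdot \frac{31}{5} = 131 + 775 = 906$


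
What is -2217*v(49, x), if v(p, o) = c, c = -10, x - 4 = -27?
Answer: 22170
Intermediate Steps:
x = -23 (x = 4 - 27 = -23)
v(p, o) = -10
-2217*v(49, x) = -2217*(-10) = 22170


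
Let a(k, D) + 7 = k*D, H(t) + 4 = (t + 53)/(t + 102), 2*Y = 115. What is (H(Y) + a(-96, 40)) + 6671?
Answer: 899801/319 ≈ 2820.7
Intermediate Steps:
Y = 115/2 (Y = (1/2)*115 = 115/2 ≈ 57.500)
H(t) = -4 + (53 + t)/(102 + t) (H(t) = -4 + (t + 53)/(t + 102) = -4 + (53 + t)/(102 + t))
a(k, D) = -7 + D*k (a(k, D) = -7 + k*D = -7 + D*k)
(H(Y) + a(-96, 40)) + 6671 = ((-355 - 3*115/2)/(102 + 115/2) + (-7 + 40*(-96))) + 6671 = ((-355 - 345/2)/(319/2) + (-7 - 3840)) + 6671 = ((2/319)*(-1055/2) - 3847) + 6671 = (-1055/319 - 3847) + 6671 = -1228248/319 + 6671 = 899801/319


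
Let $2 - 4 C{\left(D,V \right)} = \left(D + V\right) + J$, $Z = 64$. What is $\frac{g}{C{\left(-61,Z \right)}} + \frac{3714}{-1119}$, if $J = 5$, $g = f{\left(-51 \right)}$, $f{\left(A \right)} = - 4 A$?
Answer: $- \frac{51966}{373} \approx -139.32$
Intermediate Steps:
$g = 204$ ($g = \left(-4\right) \left(-51\right) = 204$)
$C{\left(D,V \right)} = - \frac{3}{4} - \frac{D}{4} - \frac{V}{4}$ ($C{\left(D,V \right)} = \frac{1}{2} - \frac{\left(D + V\right) + 5}{4} = \frac{1}{2} - \frac{5 + D + V}{4} = \frac{1}{2} - \left(\frac{5}{4} + \frac{D}{4} + \frac{V}{4}\right) = - \frac{3}{4} - \frac{D}{4} - \frac{V}{4}$)
$\frac{g}{C{\left(-61,Z \right)}} + \frac{3714}{-1119} = \frac{204}{- \frac{3}{4} - - \frac{61}{4} - 16} + \frac{3714}{-1119} = \frac{204}{- \frac{3}{4} + \frac{61}{4} - 16} + 3714 \left(- \frac{1}{1119}\right) = \frac{204}{- \frac{3}{2}} - \frac{1238}{373} = 204 \left(- \frac{2}{3}\right) - \frac{1238}{373} = -136 - \frac{1238}{373} = - \frac{51966}{373}$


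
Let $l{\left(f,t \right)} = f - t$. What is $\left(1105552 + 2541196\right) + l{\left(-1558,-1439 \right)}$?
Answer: $3646629$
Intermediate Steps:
$\left(1105552 + 2541196\right) + l{\left(-1558,-1439 \right)} = \left(1105552 + 2541196\right) - 119 = 3646748 + \left(-1558 + 1439\right) = 3646748 - 119 = 3646629$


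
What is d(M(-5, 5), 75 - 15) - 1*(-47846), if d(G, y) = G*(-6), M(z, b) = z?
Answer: 47876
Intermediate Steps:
d(G, y) = -6*G
d(M(-5, 5), 75 - 15) - 1*(-47846) = -6*(-5) - 1*(-47846) = 30 + 47846 = 47876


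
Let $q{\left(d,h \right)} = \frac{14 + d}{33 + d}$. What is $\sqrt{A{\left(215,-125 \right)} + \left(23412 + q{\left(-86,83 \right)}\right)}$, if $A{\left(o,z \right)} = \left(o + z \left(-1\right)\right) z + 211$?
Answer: $\frac{i \sqrt{53021677}}{53} \approx 137.39 i$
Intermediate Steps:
$q{\left(d,h \right)} = \frac{14 + d}{33 + d}$
$A{\left(o,z \right)} = 211 + z \left(o - z\right)$ ($A{\left(o,z \right)} = \left(o - z\right) z + 211 = z \left(o - z\right) + 211 = 211 + z \left(o - z\right)$)
$\sqrt{A{\left(215,-125 \right)} + \left(23412 + q{\left(-86,83 \right)}\right)} = \sqrt{\left(211 - \left(-125\right)^{2} + 215 \left(-125\right)\right) + \left(23412 + \frac{14 - 86}{33 - 86}\right)} = \sqrt{\left(211 - 15625 - 26875\right) + \left(23412 + \frac{1}{-53} \left(-72\right)\right)} = \sqrt{\left(211 - 15625 - 26875\right) + \left(23412 - - \frac{72}{53}\right)} = \sqrt{-42289 + \left(23412 + \frac{72}{53}\right)} = \sqrt{-42289 + \frac{1240908}{53}} = \sqrt{- \frac{1000409}{53}} = \frac{i \sqrt{53021677}}{53}$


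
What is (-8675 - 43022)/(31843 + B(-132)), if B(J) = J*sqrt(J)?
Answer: -1646187571/1016276617 - 13648008*I*sqrt(33)/1016276617 ≈ -1.6198 - 0.077146*I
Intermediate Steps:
B(J) = J**(3/2)
(-8675 - 43022)/(31843 + B(-132)) = (-8675 - 43022)/(31843 + (-132)**(3/2)) = -51697/(31843 - 264*I*sqrt(33))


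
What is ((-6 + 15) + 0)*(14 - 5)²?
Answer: 729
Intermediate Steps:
((-6 + 15) + 0)*(14 - 5)² = (9 + 0)*9² = 9*81 = 729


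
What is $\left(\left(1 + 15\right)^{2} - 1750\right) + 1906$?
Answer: $412$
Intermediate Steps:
$\left(\left(1 + 15\right)^{2} - 1750\right) + 1906 = \left(16^{2} - 1750\right) + 1906 = \left(256 - 1750\right) + 1906 = -1494 + 1906 = 412$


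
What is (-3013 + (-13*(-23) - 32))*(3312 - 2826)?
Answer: -1334556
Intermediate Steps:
(-3013 + (-13*(-23) - 32))*(3312 - 2826) = (-3013 + (299 - 32))*486 = (-3013 + 267)*486 = -2746*486 = -1334556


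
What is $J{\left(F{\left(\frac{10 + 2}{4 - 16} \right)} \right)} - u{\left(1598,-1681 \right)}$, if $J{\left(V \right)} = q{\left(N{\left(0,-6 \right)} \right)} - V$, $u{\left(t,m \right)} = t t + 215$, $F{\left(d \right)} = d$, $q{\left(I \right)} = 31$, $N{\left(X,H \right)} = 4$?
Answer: $-2553787$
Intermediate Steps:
$u{\left(t,m \right)} = 215 + t^{2}$ ($u{\left(t,m \right)} = t^{2} + 215 = 215 + t^{2}$)
$J{\left(V \right)} = 31 - V$
$J{\left(F{\left(\frac{10 + 2}{4 - 16} \right)} \right)} - u{\left(1598,-1681 \right)} = \left(31 - \frac{10 + 2}{4 - 16}\right) - \left(215 + 1598^{2}\right) = \left(31 - \frac{12}{-12}\right) - \left(215 + 2553604\right) = \left(31 - 12 \left(- \frac{1}{12}\right)\right) - 2553819 = \left(31 - -1\right) - 2553819 = \left(31 + 1\right) - 2553819 = 32 - 2553819 = -2553787$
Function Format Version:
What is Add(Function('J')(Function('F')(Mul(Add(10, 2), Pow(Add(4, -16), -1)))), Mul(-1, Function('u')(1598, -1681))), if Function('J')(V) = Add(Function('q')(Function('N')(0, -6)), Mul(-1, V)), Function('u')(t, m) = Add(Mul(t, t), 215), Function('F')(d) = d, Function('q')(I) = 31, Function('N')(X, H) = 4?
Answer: -2553787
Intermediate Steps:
Function('u')(t, m) = Add(215, Pow(t, 2)) (Function('u')(t, m) = Add(Pow(t, 2), 215) = Add(215, Pow(t, 2)))
Function('J')(V) = Add(31, Mul(-1, V))
Add(Function('J')(Function('F')(Mul(Add(10, 2), Pow(Add(4, -16), -1)))), Mul(-1, Function('u')(1598, -1681))) = Add(Add(31, Mul(-1, Mul(Add(10, 2), Pow(Add(4, -16), -1)))), Mul(-1, Add(215, Pow(1598, 2)))) = Add(Add(31, Mul(-1, Mul(12, Pow(-12, -1)))), Mul(-1, Add(215, 2553604))) = Add(Add(31, Mul(-1, Mul(12, Rational(-1, 12)))), Mul(-1, 2553819)) = Add(Add(31, Mul(-1, -1)), -2553819) = Add(Add(31, 1), -2553819) = Add(32, -2553819) = -2553787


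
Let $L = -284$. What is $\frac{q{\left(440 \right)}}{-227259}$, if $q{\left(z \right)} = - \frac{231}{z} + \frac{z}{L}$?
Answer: $\frac{5891}{645415560} \approx 9.1275 \cdot 10^{-6}$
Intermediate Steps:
$q{\left(z \right)} = - \frac{231}{z} - \frac{z}{284}$ ($q{\left(z \right)} = - \frac{231}{z} + \frac{z}{-284} = - \frac{231}{z} + z \left(- \frac{1}{284}\right) = - \frac{231}{z} - \frac{z}{284}$)
$\frac{q{\left(440 \right)}}{-227259} = \frac{- \frac{231}{440} - \frac{110}{71}}{-227259} = \left(\left(-231\right) \frac{1}{440} - \frac{110}{71}\right) \left(- \frac{1}{227259}\right) = \left(- \frac{21}{40} - \frac{110}{71}\right) \left(- \frac{1}{227259}\right) = \left(- \frac{5891}{2840}\right) \left(- \frac{1}{227259}\right) = \frac{5891}{645415560}$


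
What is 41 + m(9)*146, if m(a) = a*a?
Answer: 11867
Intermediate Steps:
m(a) = a**2
41 + m(9)*146 = 41 + 9**2*146 = 41 + 81*146 = 41 + 11826 = 11867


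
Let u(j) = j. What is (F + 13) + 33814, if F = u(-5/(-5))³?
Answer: 33828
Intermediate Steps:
F = 1 (F = (-5/(-5))³ = (-5*(-⅕))³ = 1³ = 1)
(F + 13) + 33814 = (1 + 13) + 33814 = 14 + 33814 = 33828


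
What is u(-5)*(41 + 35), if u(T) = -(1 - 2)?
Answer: 76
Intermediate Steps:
u(T) = 1 (u(T) = -1*(-1) = 1)
u(-5)*(41 + 35) = 1*(41 + 35) = 1*76 = 76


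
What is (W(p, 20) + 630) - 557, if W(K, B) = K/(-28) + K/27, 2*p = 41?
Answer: 110417/1512 ≈ 73.027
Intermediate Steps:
p = 41/2 (p = (½)*41 = 41/2 ≈ 20.500)
W(K, B) = K/756 (W(K, B) = K*(-1/28) + K*(1/27) = -K/28 + K/27 = K/756)
(W(p, 20) + 630) - 557 = ((1/756)*(41/2) + 630) - 557 = (41/1512 + 630) - 557 = 952601/1512 - 557 = 110417/1512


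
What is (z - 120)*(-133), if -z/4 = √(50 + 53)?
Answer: 15960 + 532*√103 ≈ 21359.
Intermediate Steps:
z = -4*√103 (z = -4*√(50 + 53) = -4*√103 ≈ -40.596)
(z - 120)*(-133) = (-4*√103 - 120)*(-133) = (-120 - 4*√103)*(-133) = 15960 + 532*√103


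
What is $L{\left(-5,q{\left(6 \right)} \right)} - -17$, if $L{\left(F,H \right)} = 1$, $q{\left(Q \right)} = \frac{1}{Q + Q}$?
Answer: $18$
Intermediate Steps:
$q{\left(Q \right)} = \frac{1}{2 Q}$
$L{\left(-5,q{\left(6 \right)} \right)} - -17 = 1 - -17 = 1 + 17 = 18$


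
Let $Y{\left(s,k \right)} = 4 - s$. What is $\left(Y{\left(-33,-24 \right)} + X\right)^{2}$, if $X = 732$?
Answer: $591361$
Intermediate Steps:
$\left(Y{\left(-33,-24 \right)} + X\right)^{2} = \left(\left(4 - -33\right) + 732\right)^{2} = \left(\left(4 + 33\right) + 732\right)^{2} = \left(37 + 732\right)^{2} = 769^{2} = 591361$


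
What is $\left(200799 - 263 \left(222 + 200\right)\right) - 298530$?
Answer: $-208717$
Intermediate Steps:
$\left(200799 - 263 \left(222 + 200\right)\right) - 298530 = \left(200799 - 110986\right) - 298530 = 89813 - 298530 = -208717$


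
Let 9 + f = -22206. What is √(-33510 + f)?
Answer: 5*I*√2229 ≈ 236.06*I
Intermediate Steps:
f = -22215 (f = -9 - 22206 = -22215)
√(-33510 + f) = √(-33510 - 22215) = √(-55725) = 5*I*√2229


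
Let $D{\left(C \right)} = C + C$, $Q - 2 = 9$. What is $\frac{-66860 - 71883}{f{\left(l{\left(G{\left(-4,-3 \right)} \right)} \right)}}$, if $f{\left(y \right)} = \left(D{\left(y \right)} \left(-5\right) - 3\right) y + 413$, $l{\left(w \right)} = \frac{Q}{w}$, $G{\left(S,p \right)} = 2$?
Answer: $- \frac{138743}{94} \approx -1476.0$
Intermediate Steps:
$Q = 11$ ($Q = 2 + 9 = 11$)
$l{\left(w \right)} = \frac{11}{w}$
$D{\left(C \right)} = 2 C$
$f{\left(y \right)} = 413 + y \left(-3 - 10 y\right)$ ($f{\left(y \right)} = \left(2 y \left(-5\right) - 3\right) y + 413 = \left(- 10 y - 3\right) y + 413 = \left(-3 - 10 y\right) y + 413 = y \left(-3 - 10 y\right) + 413 = 413 + y \left(-3 - 10 y\right)$)
$\frac{-66860 - 71883}{f{\left(l{\left(G{\left(-4,-3 \right)} \right)} \right)}} = \frac{-66860 - 71883}{413 - 10 \left(\frac{11}{2}\right)^{2} - 3 \cdot \frac{11}{2}} = \frac{-66860 - 71883}{413 - 10 \left(11 \cdot \frac{1}{2}\right)^{2} - 3 \cdot 11 \cdot \frac{1}{2}} = - \frac{138743}{413 - 10 \left(\frac{11}{2}\right)^{2} - \frac{33}{2}} = - \frac{138743}{413 - \frac{605}{2} - \frac{33}{2}} = - \frac{138743}{94}$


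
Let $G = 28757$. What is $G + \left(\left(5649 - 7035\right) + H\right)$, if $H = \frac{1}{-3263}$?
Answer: $\frac{89311572}{3263} \approx 27371.0$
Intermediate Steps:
$H = - \frac{1}{3263} \approx -0.00030647$
$G + \left(\left(5649 - 7035\right) + H\right) = 28757 + \left(\left(5649 - 7035\right) - \frac{1}{3263}\right) = 28757 - \frac{4522519}{3263} = \frac{89311572}{3263}$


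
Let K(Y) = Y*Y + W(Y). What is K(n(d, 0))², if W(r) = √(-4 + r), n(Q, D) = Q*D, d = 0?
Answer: -4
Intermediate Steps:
n(Q, D) = D*Q
K(Y) = Y² + √(-4 + Y) (K(Y) = Y*Y + √(-4 + Y) = Y² + √(-4 + Y))
K(n(d, 0))² = ((0*0)² + √(-4 + 0*0))² = (0² + √(-4 + 0))² = (0 + √(-4))² = (0 + 2*I)² = (2*I)² = -4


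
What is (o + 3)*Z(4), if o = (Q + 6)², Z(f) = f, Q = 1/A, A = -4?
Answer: 577/4 ≈ 144.25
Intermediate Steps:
Q = -¼ (Q = 1/(-4) = -¼ ≈ -0.25000)
o = 529/16 (o = (-¼ + 6)² = (23/4)² = 529/16 ≈ 33.063)
(o + 3)*Z(4) = (529/16 + 3)*4 = (577/16)*4 = 577/4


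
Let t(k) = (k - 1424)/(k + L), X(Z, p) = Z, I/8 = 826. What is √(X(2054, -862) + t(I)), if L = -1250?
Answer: 11*√13543238/893 ≈ 45.332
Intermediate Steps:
I = 6608 (I = 8*826 = 6608)
t(k) = (-1424 + k)/(-1250 + k) (t(k) = (k - 1424)/(k - 1250) = (-1424 + k)/(-1250 + k))
√(X(2054, -862) + t(I)) = √(2054 + (-1424 + 6608)/(-1250 + 6608)) = √(2054 + 5184/5358) = √(2054 + (1/5358)*5184) = √(2054 + 864/893) = √(1835086/893) = 11*√13543238/893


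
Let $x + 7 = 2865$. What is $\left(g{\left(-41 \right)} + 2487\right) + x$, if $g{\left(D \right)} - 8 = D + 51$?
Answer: $5363$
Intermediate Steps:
$x = 2858$ ($x = -7 + 2865 = 2858$)
$g{\left(D \right)} = 59 + D$ ($g{\left(D \right)} = 8 + \left(D + 51\right) = 8 + \left(51 + D\right) = 59 + D$)
$\left(g{\left(-41 \right)} + 2487\right) + x = \left(\left(59 - 41\right) + 2487\right) + 2858 = \left(18 + 2487\right) + 2858 = 2505 + 2858 = 5363$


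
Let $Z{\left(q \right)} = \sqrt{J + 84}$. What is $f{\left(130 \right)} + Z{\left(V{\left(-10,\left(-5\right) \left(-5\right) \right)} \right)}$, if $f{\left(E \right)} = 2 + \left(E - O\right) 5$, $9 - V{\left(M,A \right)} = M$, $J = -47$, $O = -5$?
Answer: $677 + \sqrt{37} \approx 683.08$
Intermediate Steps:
$V{\left(M,A \right)} = 9 - M$
$Z{\left(q \right)} = \sqrt{37}$ ($Z{\left(q \right)} = \sqrt{-47 + 84} = \sqrt{37}$)
$f{\left(E \right)} = 27 + 5 E$ ($f{\left(E \right)} = 2 + \left(E - -5\right) 5 = 2 + \left(E + 5\right) 5 = 2 + \left(5 + E\right) 5 = 2 + \left(25 + 5 E\right) = 27 + 5 E$)
$f{\left(130 \right)} + Z{\left(V{\left(-10,\left(-5\right) \left(-5\right) \right)} \right)} = \left(27 + 5 \cdot 130\right) + \sqrt{37} = \left(27 + 650\right) + \sqrt{37} = 677 + \sqrt{37}$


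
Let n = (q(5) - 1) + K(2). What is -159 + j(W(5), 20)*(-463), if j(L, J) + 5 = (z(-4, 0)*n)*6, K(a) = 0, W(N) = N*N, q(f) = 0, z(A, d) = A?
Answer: -8956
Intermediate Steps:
W(N) = N²
n = -1 (n = (0 - 1) + 0 = -1 + 0 = -1)
j(L, J) = 19 (j(L, J) = -5 - 4*(-1)*6 = -5 + 4*6 = -5 + 24 = 19)
-159 + j(W(5), 20)*(-463) = -159 + 19*(-463) = -159 - 8797 = -8956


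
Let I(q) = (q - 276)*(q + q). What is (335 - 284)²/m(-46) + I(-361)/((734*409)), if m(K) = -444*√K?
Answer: 229957/150103 + 867*I*√46/6808 ≈ 1.532 + 0.86373*I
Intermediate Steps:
I(q) = 2*q*(-276 + q) (I(q) = (-276 + q)*(2*q) = 2*q*(-276 + q))
(335 - 284)²/m(-46) + I(-361)/((734*409)) = (335 - 284)²/((-444*I*√46)) + (2*(-361)*(-276 - 361))/((734*409)) = 51²/((-444*I*√46)) + (2*(-361)*(-637))/300206 = 2601/((-444*I*√46)) + 459914*(1/300206) = 2601*(I*√46/20424) + 229957/150103 = 867*I*√46/6808 + 229957/150103 = 229957/150103 + 867*I*√46/6808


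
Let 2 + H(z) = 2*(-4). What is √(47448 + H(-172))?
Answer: √47438 ≈ 217.80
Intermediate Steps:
H(z) = -10 (H(z) = -2 + 2*(-4) = -2 - 8 = -10)
√(47448 + H(-172)) = √(47448 - 10) = √47438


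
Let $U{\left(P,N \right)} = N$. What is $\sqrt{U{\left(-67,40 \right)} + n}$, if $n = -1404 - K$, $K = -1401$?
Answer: $\sqrt{37} \approx 6.0828$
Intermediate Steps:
$n = -3$ ($n = -1404 - -1401 = -1404 + 1401 = -3$)
$\sqrt{U{\left(-67,40 \right)} + n} = \sqrt{40 - 3} = \sqrt{37}$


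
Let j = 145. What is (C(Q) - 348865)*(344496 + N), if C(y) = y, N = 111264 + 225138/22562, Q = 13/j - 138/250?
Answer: -6502184696359052829/40893625 ≈ -1.5900e+11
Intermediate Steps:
Q = -1676/3625 (Q = 13/145 - 138/250 = 13*(1/145) - 138*1/250 = 13/145 - 69/125 = -1676/3625 ≈ -0.46234)
N = 1255281753/11281 (N = 111264 + 225138*(1/22562) = 111264 + 112569/11281 = 1255281753/11281 ≈ 1.1127e+5)
(C(Q) - 348865)*(344496 + N) = (-1676/3625 - 348865)*(344496 + 1255281753/11281) = -1264637301/3625*5141541129/11281 = -6502184696359052829/40893625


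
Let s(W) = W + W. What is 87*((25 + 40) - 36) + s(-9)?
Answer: 2505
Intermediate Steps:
s(W) = 2*W
87*((25 + 40) - 36) + s(-9) = 87*((25 + 40) - 36) + 2*(-9) = 87*(65 - 36) - 18 = 87*29 - 18 = 2523 - 18 = 2505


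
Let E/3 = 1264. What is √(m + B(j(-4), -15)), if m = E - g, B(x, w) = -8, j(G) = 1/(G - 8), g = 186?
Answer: √3598 ≈ 59.983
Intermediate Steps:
E = 3792 (E = 3*1264 = 3792)
j(G) = 1/(-8 + G)
m = 3606 (m = 3792 - 1*186 = 3792 - 186 = 3606)
√(m + B(j(-4), -15)) = √(3606 - 8) = √3598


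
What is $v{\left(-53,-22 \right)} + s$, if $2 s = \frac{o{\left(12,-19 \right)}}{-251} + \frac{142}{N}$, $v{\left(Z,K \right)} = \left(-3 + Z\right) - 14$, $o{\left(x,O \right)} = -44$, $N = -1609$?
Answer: $- \frac{28252553}{403859} \approx -69.956$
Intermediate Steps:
$v{\left(Z,K \right)} = -17 + Z$
$s = \frac{17577}{403859}$ ($s = \frac{- \frac{44}{-251} + \frac{142}{-1609}}{2} = \frac{\left(-44\right) \left(- \frac{1}{251}\right) + 142 \left(- \frac{1}{1609}\right)}{2} = \frac{\frac{44}{251} - \frac{142}{1609}}{2} = \frac{1}{2} \cdot \frac{35154}{403859} = \frac{17577}{403859} \approx 0.043523$)
$v{\left(-53,-22 \right)} + s = \left(-17 - 53\right) + \frac{17577}{403859} = -70 + \frac{17577}{403859} = - \frac{28252553}{403859}$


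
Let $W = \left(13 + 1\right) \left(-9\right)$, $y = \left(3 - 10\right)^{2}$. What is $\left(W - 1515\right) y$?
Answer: $-80409$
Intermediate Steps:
$y = 49$ ($y = \left(-7\right)^{2} = 49$)
$W = -126$ ($W = 14 \left(-9\right) = -126$)
$\left(W - 1515\right) y = \left(-126 - 1515\right) 49 = \left(-1641\right) 49 = -80409$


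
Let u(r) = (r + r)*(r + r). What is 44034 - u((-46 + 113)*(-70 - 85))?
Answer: -431348866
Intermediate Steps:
u(r) = 4*r² (u(r) = (2*r)*(2*r) = 4*r²)
44034 - u((-46 + 113)*(-70 - 85)) = 44034 - 4*((-46 + 113)*(-70 - 85))² = 44034 - 4*(67*(-155))² = 44034 - 4*(-10385)² = 44034 - 4*107848225 = 44034 - 1*431392900 = 44034 - 431392900 = -431348866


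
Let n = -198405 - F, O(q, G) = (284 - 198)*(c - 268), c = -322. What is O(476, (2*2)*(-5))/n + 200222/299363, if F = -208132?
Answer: -13242119226/2911903901 ≈ -4.5476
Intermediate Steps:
O(q, G) = -50740 (O(q, G) = (284 - 198)*(-322 - 268) = 86*(-590) = -50740)
n = 9727 (n = -198405 - 1*(-208132) = -198405 + 208132 = 9727)
O(476, (2*2)*(-5))/n + 200222/299363 = -50740/9727 + 200222/299363 = -13242119226/2911903901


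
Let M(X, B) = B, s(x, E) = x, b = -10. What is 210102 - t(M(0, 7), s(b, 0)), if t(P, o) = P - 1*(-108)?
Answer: 209987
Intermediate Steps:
t(P, o) = 108 + P (t(P, o) = P + 108 = 108 + P)
210102 - t(M(0, 7), s(b, 0)) = 210102 - (108 + 7) = 210102 - 1*115 = 210102 - 115 = 209987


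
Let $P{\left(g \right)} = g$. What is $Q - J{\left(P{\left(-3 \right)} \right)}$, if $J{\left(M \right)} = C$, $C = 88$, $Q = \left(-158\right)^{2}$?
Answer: $24876$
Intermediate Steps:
$Q = 24964$
$J{\left(M \right)} = 88$
$Q - J{\left(P{\left(-3 \right)} \right)} = 24964 - 88 = 24876$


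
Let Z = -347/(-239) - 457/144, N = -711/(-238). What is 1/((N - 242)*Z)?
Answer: 1170144/481531525 ≈ 0.0024300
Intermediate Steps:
N = 711/238 (N = -711*(-1/238) = 711/238 ≈ 2.9874)
Z = -59255/34416 (Z = -347*(-1/239) - 457*1/144 = 347/239 - 457/144 = -59255/34416 ≈ -1.7217)
1/((N - 242)*Z) = 1/((711/238 - 242)*(-59255/34416)) = -34416/59255/(-56885/238) = -238/56885*(-34416/59255) = 1170144/481531525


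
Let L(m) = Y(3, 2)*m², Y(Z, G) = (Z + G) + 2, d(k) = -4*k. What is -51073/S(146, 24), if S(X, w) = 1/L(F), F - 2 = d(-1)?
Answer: -12870396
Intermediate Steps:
d(k) = -4*k
F = 6 (F = 2 - 4*(-1) = 2 + 4 = 6)
Y(Z, G) = 2 + G + Z (Y(Z, G) = (G + Z) + 2 = 2 + G + Z)
L(m) = 7*m² (L(m) = (2 + 2 + 3)*m² = 7*m²)
S(X, w) = 1/252 (S(X, w) = 1/(7*6²) = 1/(7*36) = 1/252)
-51073/S(146, 24) = -51073/1/252 = -51073*252 = -12870396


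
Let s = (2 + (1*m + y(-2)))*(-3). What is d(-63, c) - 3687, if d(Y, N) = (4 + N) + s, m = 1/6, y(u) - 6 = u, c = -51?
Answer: -7505/2 ≈ -3752.5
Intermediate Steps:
y(u) = 6 + u
m = ⅙ ≈ 0.16667
s = -37/2 (s = (2 + (1*(⅙) + (6 - 2)))*(-3) = (2 + (⅙ + 4))*(-3) = (2 + 25/6)*(-3) = (37/6)*(-3) = -37/2 ≈ -18.500)
d(Y, N) = -29/2 + N (d(Y, N) = (4 + N) - 37/2 = -29/2 + N)
d(-63, c) - 3687 = (-29/2 - 51) - 3687 = -131/2 - 3687 = -7505/2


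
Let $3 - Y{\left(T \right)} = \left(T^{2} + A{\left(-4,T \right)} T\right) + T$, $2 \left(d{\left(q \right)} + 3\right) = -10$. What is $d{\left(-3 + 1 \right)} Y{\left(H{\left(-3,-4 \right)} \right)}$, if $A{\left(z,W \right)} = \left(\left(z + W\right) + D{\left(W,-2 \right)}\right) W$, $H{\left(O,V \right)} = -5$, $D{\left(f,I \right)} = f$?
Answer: $-2664$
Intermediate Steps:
$d{\left(q \right)} = -8$ ($d{\left(q \right)} = -3 + \frac{1}{2} \left(-10\right) = -3 - 5 = -8$)
$A{\left(z,W \right)} = W \left(z + 2 W\right)$ ($A{\left(z,W \right)} = \left(\left(z + W\right) + W\right) W = \left(\left(W + z\right) + W\right) W = \left(z + 2 W\right) W = W \left(z + 2 W\right)$)
$Y{\left(T \right)} = 3 - T - T^{2} - T^{2} \left(-4 + 2 T\right)$ ($Y{\left(T \right)} = 3 - \left(\left(T^{2} + T \left(-4 + 2 T\right) T\right) + T\right) = 3 - \left(\left(T^{2} + T^{2} \left(-4 + 2 T\right)\right) + T\right) = 3 - \left(T + T^{2} + T^{2} \left(-4 + 2 T\right)\right) = 3 - T - T^{2} - T^{2} \left(-4 + 2 T\right)$)
$d{\left(-3 + 1 \right)} Y{\left(H{\left(-3,-4 \right)} \right)} = - 8 \left(3 - -5 - 2 \left(-5\right)^{3} + 3 \left(-5\right)^{2}\right) = - 8 \left(3 + 5 - -250 + 3 \cdot 25\right) = - 8 \left(3 + 5 + 250 + 75\right) = \left(-8\right) 333 = -2664$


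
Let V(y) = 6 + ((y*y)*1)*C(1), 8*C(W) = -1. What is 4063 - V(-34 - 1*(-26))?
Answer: 4065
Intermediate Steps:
C(W) = -⅛ (C(W) = (⅛)*(-1) = -⅛)
V(y) = 6 - y²/8 (V(y) = 6 + ((y*y)*1)*(-⅛) = 6 + (y²*1)*(-⅛) = 6 + y²*(-⅛) = 6 - y²/8)
4063 - V(-34 - 1*(-26)) = 4063 - (6 - (-34 - 1*(-26))²/8) = 4063 - (6 - (-34 + 26)²/8) = 4063 - (6 - ⅛*(-8)²) = 4063 - (6 - ⅛*64) = 4063 - (6 - 8) = 4063 - 1*(-2) = 4063 + 2 = 4065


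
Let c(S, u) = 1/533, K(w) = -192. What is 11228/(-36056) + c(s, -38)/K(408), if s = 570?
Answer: -143633083/461228352 ≈ -0.31141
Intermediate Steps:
c(S, u) = 1/533
11228/(-36056) + c(s, -38)/K(408) = 11228/(-36056) + (1/533)/(-192) = 11228*(-1/36056) + (1/533)*(-1/192) = -2807/9014 - 1/102336 = -143633083/461228352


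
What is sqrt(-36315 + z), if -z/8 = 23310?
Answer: 3*I*sqrt(24755) ≈ 472.01*I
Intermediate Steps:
z = -186480 (z = -8*23310 = -186480)
sqrt(-36315 + z) = sqrt(-36315 - 186480) = sqrt(-222795) = 3*I*sqrt(24755)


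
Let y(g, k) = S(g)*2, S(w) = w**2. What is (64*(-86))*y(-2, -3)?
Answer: -44032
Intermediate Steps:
y(g, k) = 2*g**2 (y(g, k) = g**2*2 = 2*g**2)
(64*(-86))*y(-2, -3) = (64*(-86))*(2*(-2)**2) = -11008*4 = -5504*8 = -44032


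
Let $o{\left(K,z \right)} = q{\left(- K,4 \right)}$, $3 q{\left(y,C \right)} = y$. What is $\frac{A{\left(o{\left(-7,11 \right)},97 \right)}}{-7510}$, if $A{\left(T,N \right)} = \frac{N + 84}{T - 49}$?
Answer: $\frac{543}{1051400} \approx 0.00051645$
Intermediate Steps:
$q{\left(y,C \right)} = \frac{y}{3}$
$o{\left(K,z \right)} = - \frac{K}{3}$ ($o{\left(K,z \right)} = \frac{\left(-1\right) K}{3} = - \frac{K}{3}$)
$A{\left(T,N \right)} = \frac{84 + N}{-49 + T}$
$\frac{A{\left(o{\left(-7,11 \right)},97 \right)}}{-7510} = \frac{\frac{1}{-49 - - \frac{7}{3}} \left(84 + 97\right)}{-7510} = \frac{1}{-49 + \frac{7}{3}} \cdot 181 \left(- \frac{1}{7510}\right) = \frac{1}{- \frac{140}{3}} \cdot 181 \left(- \frac{1}{7510}\right) = \left(- \frac{3}{140}\right) 181 \left(- \frac{1}{7510}\right) = \left(- \frac{543}{140}\right) \left(- \frac{1}{7510}\right) = \frac{543}{1051400}$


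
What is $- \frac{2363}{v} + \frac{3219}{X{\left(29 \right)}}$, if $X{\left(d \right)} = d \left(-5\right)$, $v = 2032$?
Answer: $- \frac{237367}{10160} \approx -23.363$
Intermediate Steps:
$X{\left(d \right)} = - 5 d$
$- \frac{2363}{v} + \frac{3219}{X{\left(29 \right)}} = - \frac{2363}{2032} + \frac{3219}{\left(-5\right) 29} = \left(-2363\right) \frac{1}{2032} + \frac{3219}{-145} = - \frac{2363}{2032} + 3219 \left(- \frac{1}{145}\right) = - \frac{2363}{2032} - \frac{111}{5} = - \frac{237367}{10160}$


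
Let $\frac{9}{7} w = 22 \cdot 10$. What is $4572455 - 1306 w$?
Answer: $\frac{39140855}{9} \approx 4.349 \cdot 10^{6}$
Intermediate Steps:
$w = \frac{1540}{9}$ ($w = \frac{7 \cdot 22 \cdot 10}{9} = \frac{7}{9} \cdot 220 = \frac{1540}{9} \approx 171.11$)
$4572455 - 1306 w = 4572455 - \frac{2011240}{9} = \frac{39140855}{9}$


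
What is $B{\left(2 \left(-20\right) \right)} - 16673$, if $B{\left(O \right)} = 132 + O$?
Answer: $-16581$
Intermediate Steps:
$B{\left(2 \left(-20\right) \right)} - 16673 = \left(132 + 2 \left(-20\right)\right) - 16673 = \left(132 - 40\right) - 16673 = 92 - 16673 = -16581$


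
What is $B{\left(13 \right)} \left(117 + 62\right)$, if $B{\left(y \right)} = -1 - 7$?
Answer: $-1432$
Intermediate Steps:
$B{\left(y \right)} = -8$ ($B{\left(y \right)} = -1 - 7 = -8$)
$B{\left(13 \right)} \left(117 + 62\right) = - 8 \left(117 + 62\right) = \left(-8\right) 179 = -1432$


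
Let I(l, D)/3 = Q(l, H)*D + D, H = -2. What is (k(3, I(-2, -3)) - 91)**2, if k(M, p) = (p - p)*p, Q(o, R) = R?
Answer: 8281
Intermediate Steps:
I(l, D) = -3*D (I(l, D) = 3*(-2*D + D) = 3*(-D) = -3*D)
k(M, p) = 0 (k(M, p) = 0*p = 0)
(k(3, I(-2, -3)) - 91)**2 = (0 - 91)**2 = (-91)**2 = 8281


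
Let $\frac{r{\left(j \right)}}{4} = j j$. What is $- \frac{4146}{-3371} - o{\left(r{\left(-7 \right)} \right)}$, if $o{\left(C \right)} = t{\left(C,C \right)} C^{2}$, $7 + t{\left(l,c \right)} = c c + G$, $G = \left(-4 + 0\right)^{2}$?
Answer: $- \frac{4976050406654}{3371} \approx -1.4761 \cdot 10^{9}$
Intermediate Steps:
$G = 16$ ($G = \left(-4\right)^{2} = 16$)
$r{\left(j \right)} = 4 j^{2}$ ($r{\left(j \right)} = 4 j j = 4 j^{2}$)
$t{\left(l,c \right)} = 9 + c^{2}$ ($t{\left(l,c \right)} = -7 + \left(c c + 16\right) = -7 + \left(c^{2} + 16\right) = -7 + \left(16 + c^{2}\right) = 9 + c^{2}$)
$o{\left(C \right)} = C^{2} \left(9 + C^{2}\right)$ ($o{\left(C \right)} = \left(9 + C^{2}\right) C^{2} = C^{2} \left(9 + C^{2}\right)$)
$- \frac{4146}{-3371} - o{\left(r{\left(-7 \right)} \right)} = - \frac{4146}{-3371} - \left(4 \left(-7\right)^{2}\right)^{2} \left(9 + \left(4 \left(-7\right)^{2}\right)^{2}\right) = \left(-4146\right) \left(- \frac{1}{3371}\right) - \left(4 \cdot 49\right)^{2} \left(9 + \left(4 \cdot 49\right)^{2}\right) = \frac{4146}{3371} - 196^{2} \left(9 + 196^{2}\right) = \frac{4146}{3371} - 38416 \left(9 + 38416\right) = \frac{4146}{3371} - 38416 \cdot 38425 = \frac{4146}{3371} - 1476134800 = - \frac{4976050406654}{3371}$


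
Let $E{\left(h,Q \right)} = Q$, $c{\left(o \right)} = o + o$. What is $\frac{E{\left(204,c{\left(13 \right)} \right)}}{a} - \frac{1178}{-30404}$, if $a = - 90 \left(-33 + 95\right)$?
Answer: $\frac{361421}{10603395} \approx 0.034085$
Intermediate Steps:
$c{\left(o \right)} = 2 o$
$a = -5580$ ($a = \left(-90\right) 62 = -5580$)
$\frac{E{\left(204,c{\left(13 \right)} \right)}}{a} - \frac{1178}{-30404} = \frac{2 \cdot 13}{-5580} - \frac{1178}{-30404} = 26 \left(- \frac{1}{5580}\right) - - \frac{589}{15202} = - \frac{13}{2790} + \frac{589}{15202} = \frac{361421}{10603395}$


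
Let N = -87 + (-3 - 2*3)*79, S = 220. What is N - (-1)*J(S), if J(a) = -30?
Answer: -828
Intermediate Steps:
N = -798 (N = -87 + (-3 - 6)*79 = -87 - 9*79 = -87 - 711 = -798)
N - (-1)*J(S) = -798 - (-1)*(-30) = -798 - 1*30 = -798 - 30 = -828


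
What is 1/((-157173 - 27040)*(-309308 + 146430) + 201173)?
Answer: 1/30004446187 ≈ 3.3328e-11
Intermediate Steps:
1/((-157173 - 27040)*(-309308 + 146430) + 201173) = 1/(-184213*(-162878) + 201173) = 1/(30004245014 + 201173) = 1/30004446187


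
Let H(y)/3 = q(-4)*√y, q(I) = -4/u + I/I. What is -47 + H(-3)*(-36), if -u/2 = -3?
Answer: -47 - 36*I*√3 ≈ -47.0 - 62.354*I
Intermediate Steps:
u = 6 (u = -2*(-3) = 6)
q(I) = ⅓ (q(I) = -4/6 + I/I = -4*⅙ + 1 = -⅔ + 1 = ⅓)
H(y) = √y (H(y) = 3*(√y/3) = √y)
-47 + H(-3)*(-36) = -47 + √(-3)*(-36) = -47 + (I*√3)*(-36) = -47 - 36*I*√3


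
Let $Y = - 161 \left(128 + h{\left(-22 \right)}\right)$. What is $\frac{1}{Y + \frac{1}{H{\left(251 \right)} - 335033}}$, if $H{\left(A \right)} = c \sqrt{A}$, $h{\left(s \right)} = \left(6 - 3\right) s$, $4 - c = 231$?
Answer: $- \frac{1120321558243453}{11183049797730447253} - \frac{227 \sqrt{251}}{11183049797730447253} \approx -0.00010018$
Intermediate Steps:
$c = -227$ ($c = 4 - 231 = -227$)
$h{\left(s \right)} = 3 s$
$H{\left(A \right)} = - 227 \sqrt{A}$
$Y = -9982$ ($Y = - 161 \left(128 + 3 \left(-22\right)\right) = - 161 \left(128 - 66\right) = \left(-161\right) 62 = -9982$)
$\frac{1}{Y + \frac{1}{H{\left(251 \right)} - 335033}} = \frac{1}{-9982 + \frac{1}{- 227 \sqrt{251} - 335033}} = \frac{1}{-9982 + \frac{1}{-335033 - 227 \sqrt{251}}}$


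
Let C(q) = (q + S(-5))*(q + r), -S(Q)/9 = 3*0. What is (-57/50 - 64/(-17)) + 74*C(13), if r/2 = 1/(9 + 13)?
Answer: 117773341/9350 ≈ 12596.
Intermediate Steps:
S(Q) = 0 (S(Q) = -27*0 = -9*0 = 0)
r = 1/11 (r = 2/(9 + 13) = 2/22 = 2*(1/22) = 1/11 ≈ 0.090909)
C(q) = q*(1/11 + q) (C(q) = (q + 0)*(q + 1/11) = q*(1/11 + q))
(-57/50 - 64/(-17)) + 74*C(13) = (-57/50 - 64/(-17)) + 74*(13*(1/11 + 13)) = (-57*1/50 - 64*(-1/17)) + 74*(13*(144/11)) = (-57/50 + 64/17) + 74*(1872/11) = 2231/850 + 138528/11 = 117773341/9350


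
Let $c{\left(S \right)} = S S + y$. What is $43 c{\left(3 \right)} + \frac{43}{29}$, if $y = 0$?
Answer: $\frac{11266}{29} \approx 388.48$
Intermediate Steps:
$c{\left(S \right)} = S^{2}$ ($c{\left(S \right)} = S S + 0 = S^{2} + 0 = S^{2}$)
$43 c{\left(3 \right)} + \frac{43}{29} = 43 \cdot 3^{2} + \frac{43}{29} = 43 \cdot 9 + 43 \cdot \frac{1}{29} = 387 + \frac{43}{29} = \frac{11266}{29}$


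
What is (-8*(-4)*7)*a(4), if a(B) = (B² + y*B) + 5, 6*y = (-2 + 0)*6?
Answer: 2912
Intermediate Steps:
y = -2 (y = ((-2 + 0)*6)/6 = (-2*6)/6 = (⅙)*(-12) = -2)
a(B) = 5 + B² - 2*B (a(B) = (B² - 2*B) + 5 = 5 + B² - 2*B)
(-8*(-4)*7)*a(4) = (-8*(-4)*7)*(5 + 4² - 2*4) = (32*7)*(5 + 16 - 8) = 224*13 = 2912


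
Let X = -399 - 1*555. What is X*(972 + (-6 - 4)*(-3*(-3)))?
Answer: -841428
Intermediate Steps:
X = -954 (X = -399 - 555 = -954)
X*(972 + (-6 - 4)*(-3*(-3))) = -954*(972 + (-6 - 4)*(-3*(-3))) = -954*(972 - 10*9) = -954*(972 - 90) = -954*882 = -841428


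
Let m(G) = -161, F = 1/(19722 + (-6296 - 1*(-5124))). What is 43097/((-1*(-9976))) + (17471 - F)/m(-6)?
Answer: -1552190527737/14896911400 ≈ -104.20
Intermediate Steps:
F = 1/18550 (F = 1/(19722 + (-6296 + 5124)) = 1/(19722 - 1172) = 1/18550 ≈ 5.3908e-5)
43097/((-1*(-9976))) + (17471 - F)/m(-6) = 43097/((-1*(-9976))) + (17471 - 1*1/18550)/(-161) = 43097/9976 + (17471 - 1/18550)*(-1/161) = 43097*(1/9976) + (324087049/18550)*(-1/161) = 43097/9976 - 324087049/2986550 = -1552190527737/14896911400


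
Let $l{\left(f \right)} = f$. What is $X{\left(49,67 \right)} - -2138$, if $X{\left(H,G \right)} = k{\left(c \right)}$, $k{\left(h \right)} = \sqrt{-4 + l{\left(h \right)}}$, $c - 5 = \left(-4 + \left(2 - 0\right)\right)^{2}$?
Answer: $2138 + \sqrt{5} \approx 2140.2$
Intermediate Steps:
$c = 9$ ($c = 5 + \left(-4 + \left(2 - 0\right)\right)^{2} = 5 + \left(-4 + \left(2 + 0\right)\right)^{2} = 5 + \left(-4 + 2\right)^{2} = 5 + \left(-2\right)^{2} = 5 + 4 = 9$)
$k{\left(h \right)} = \sqrt{-4 + h}$
$X{\left(H,G \right)} = \sqrt{5}$ ($X{\left(H,G \right)} = \sqrt{-4 + 9} = \sqrt{5}$)
$X{\left(49,67 \right)} - -2138 = \sqrt{5} - -2138 = \sqrt{5} + 2138 = 2138 + \sqrt{5}$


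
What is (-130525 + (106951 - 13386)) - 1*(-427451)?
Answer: 390491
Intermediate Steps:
(-130525 + (106951 - 13386)) - 1*(-427451) = (-130525 + 93565) + 427451 = -36960 + 427451 = 390491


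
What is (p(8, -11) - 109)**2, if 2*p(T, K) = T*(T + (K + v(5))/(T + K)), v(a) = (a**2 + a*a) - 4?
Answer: 137641/9 ≈ 15293.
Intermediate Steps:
v(a) = -4 + 2*a**2 (v(a) = (a**2 + a**2) - 4 = 2*a**2 - 4 = -4 + 2*a**2)
p(T, K) = T*(T + (46 + K)/(K + T))/2 (p(T, K) = (T*(T + (K + (-4 + 2*5**2))/(T + K)))/2 = (T*(T + (K + (-4 + 2*25))/(K + T)))/2 = (T*(T + (K + (-4 + 50))/(K + T)))/2 = (T*(T + (K + 46)/(K + T)))/2 = (T*(T + (46 + K)/(K + T)))/2 = T*(T + (46 + K)/(K + T))/2)
(p(8, -11) - 109)**2 = ((1/2)*8*(46 - 11 + 8**2 - 11*8)/(-11 + 8) - 109)**2 = ((1/2)*8*(46 - 11 + 64 - 88)/(-3) - 109)**2 = ((1/2)*8*(-1/3)*11 - 109)**2 = (-44/3 - 109)**2 = (-371/3)**2 = 137641/9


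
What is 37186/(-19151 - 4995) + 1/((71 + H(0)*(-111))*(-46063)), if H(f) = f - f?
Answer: -60807916562/39484420529 ≈ -1.5400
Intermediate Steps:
H(f) = 0
37186/(-19151 - 4995) + 1/((71 + H(0)*(-111))*(-46063)) = 37186/(-19151 - 4995) + 1/((71 + 0*(-111))*(-46063)) = 37186/(-24146) - 1/46063/(71 + 0) = 37186*(-1/24146) - 1/46063/71 = -18593/12073 + (1/71)*(-1/46063) = -18593/12073 - 1/3270473 = -60807916562/39484420529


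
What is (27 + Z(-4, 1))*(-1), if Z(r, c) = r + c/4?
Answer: -93/4 ≈ -23.250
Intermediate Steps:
Z(r, c) = r + c/4 (Z(r, c) = r + c*(¼) = r + c/4)
(27 + Z(-4, 1))*(-1) = (27 + (-4 + (¼)*1))*(-1) = (27 + (-4 + ¼))*(-1) = (27 - 15/4)*(-1) = (93/4)*(-1) = -93/4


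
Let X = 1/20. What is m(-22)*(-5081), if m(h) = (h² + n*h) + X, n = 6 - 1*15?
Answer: -69309921/20 ≈ -3.4655e+6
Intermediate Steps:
n = -9 (n = 6 - 15 = -9)
X = 1/20 ≈ 0.050000
m(h) = 1/20 + h² - 9*h (m(h) = (h² - 9*h) + 1/20 = 1/20 + h² - 9*h)
m(-22)*(-5081) = (1/20 + (-22)² - 9*(-22))*(-5081) = (1/20 + 484 + 198)*(-5081) = (13641/20)*(-5081) = -69309921/20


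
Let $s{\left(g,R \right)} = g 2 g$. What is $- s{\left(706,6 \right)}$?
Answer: $-996872$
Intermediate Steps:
$s{\left(g,R \right)} = 2 g^{2}$ ($s{\left(g,R \right)} = 2 g g = 2 g^{2}$)
$- s{\left(706,6 \right)} = - 2 \cdot 706^{2} = - 2 \cdot 498436 = \left(-1\right) 996872 = -996872$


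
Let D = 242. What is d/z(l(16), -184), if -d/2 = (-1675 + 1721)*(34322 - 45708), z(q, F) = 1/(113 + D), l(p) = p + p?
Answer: 371866760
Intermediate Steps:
l(p) = 2*p
z(q, F) = 1/355 (z(q, F) = 1/(113 + 242) = 1/355)
d = 1047512 (d = -2*(-1675 + 1721)*(34322 - 45708) = -92*(-11386) = -2*(-523756) = 1047512)
d/z(l(16), -184) = 1047512/(1/355) = 1047512*355 = 371866760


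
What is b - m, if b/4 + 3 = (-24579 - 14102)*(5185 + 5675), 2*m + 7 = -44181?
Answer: -1680280558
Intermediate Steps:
m = -22094 (m = -7/2 + (½)*(-44181) = -7/2 - 44181/2 = -22094)
b = -1680302652 (b = -12 + 4*((-24579 - 14102)*(5185 + 5675)) = -12 + 4*(-38681*10860) = -12 + 4*(-420075660) = -12 - 1680302640 = -1680302652)
b - m = -1680302652 - 1*(-22094) = -1680302652 + 22094 = -1680280558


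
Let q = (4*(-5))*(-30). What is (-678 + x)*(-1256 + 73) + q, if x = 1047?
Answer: -435927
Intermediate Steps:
q = 600 (q = -20*(-30) = 600)
(-678 + x)*(-1256 + 73) + q = (-678 + 1047)*(-1256 + 73) + 600 = 369*(-1183) + 600 = -436527 + 600 = -435927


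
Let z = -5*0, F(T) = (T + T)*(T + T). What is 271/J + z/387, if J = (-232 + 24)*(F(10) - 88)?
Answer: -271/64896 ≈ -0.0041759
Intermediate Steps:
F(T) = 4*T² (F(T) = (2*T)*(2*T) = 4*T²)
z = 0
J = -64896 (J = (-232 + 24)*(4*10² - 88) = -208*(4*100 - 88) = -208*(400 - 88) = -208*312 = -64896)
271/J + z/387 = 271/(-64896) + 0/387 = 271*(-1/64896) + 0*(1/387) = -271/64896 + 0 = -271/64896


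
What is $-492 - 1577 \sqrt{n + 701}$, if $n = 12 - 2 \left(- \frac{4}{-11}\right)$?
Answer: $-492 - \frac{1577 \sqrt{86185}}{11} \approx -42580.0$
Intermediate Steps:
$n = \frac{124}{11}$ ($n = 12 - 2 \left(\left(-4\right) \left(- \frac{1}{11}\right)\right) = 12 - \frac{8}{11} = \frac{124}{11} \approx 11.273$)
$-492 - 1577 \sqrt{n + 701} = -492 - 1577 \sqrt{\frac{124}{11} + 701} = -492 - 1577 \sqrt{\frac{7835}{11}} = -492 - 1577 \frac{\sqrt{86185}}{11} = -492 - \frac{1577 \sqrt{86185}}{11}$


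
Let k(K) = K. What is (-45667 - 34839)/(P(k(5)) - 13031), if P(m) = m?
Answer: 40253/6513 ≈ 6.1804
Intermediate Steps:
(-45667 - 34839)/(P(k(5)) - 13031) = (-45667 - 34839)/(5 - 13031) = -80506/(-13026) = -80506*(-1/13026) = 40253/6513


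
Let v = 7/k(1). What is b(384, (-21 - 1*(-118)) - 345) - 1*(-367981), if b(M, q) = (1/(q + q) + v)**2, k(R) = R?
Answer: 90541261537/246016 ≈ 3.6803e+5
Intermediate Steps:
v = 7 (v = 7/1 = 7*1 = 7)
b(M, q) = (7 + 1/(2*q))**2 (b(M, q) = (1/(q + q) + 7)**2 = (1/(2*q) + 7)**2 = (7 + 1/(2*q))**2)
b(384, (-21 - 1*(-118)) - 345) - 1*(-367981) = (1 + 14*((-21 - 1*(-118)) - 345))**2/(4*((-21 - 1*(-118)) - 345)**2) - 1*(-367981) = (1 + 14*((-21 + 118) - 345))**2/(4*((-21 + 118) - 345)**2) + 367981 = (1 + 14*(97 - 345))**2/(4*(97 - 345)**2) + 367981 = (1/4)*(1 + 14*(-248))**2/(-248)**2 + 367981 = (1/4)*(1/61504)*(1 - 3472)**2 + 367981 = (1/4)*(1/61504)*(-3471)**2 + 367981 = (1/4)*(1/61504)*12047841 + 367981 = 12047841/246016 + 367981 = 90541261537/246016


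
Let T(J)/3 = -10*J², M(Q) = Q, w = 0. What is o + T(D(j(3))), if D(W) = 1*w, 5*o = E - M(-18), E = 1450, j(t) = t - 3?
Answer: 1468/5 ≈ 293.60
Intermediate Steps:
j(t) = -3 + t
o = 1468/5 (o = (1450 - 1*(-18))/5 = (1450 + 18)/5 = (⅕)*1468 = 1468/5 ≈ 293.60)
D(W) = 0 (D(W) = 1*0 = 0)
T(J) = -30*J² (T(J) = 3*(-10*J²) = -30*J²)
o + T(D(j(3))) = 1468/5 - 30*0² = 1468/5 - 30*0 = 1468/5 + 0 = 1468/5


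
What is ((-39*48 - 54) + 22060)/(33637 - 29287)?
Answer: 10067/2175 ≈ 4.6285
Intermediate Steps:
((-39*48 - 54) + 22060)/(33637 - 29287) = ((-1872 - 54) + 22060)/4350 = (-1926 + 22060)*(1/4350) = 20134*(1/4350) = 10067/2175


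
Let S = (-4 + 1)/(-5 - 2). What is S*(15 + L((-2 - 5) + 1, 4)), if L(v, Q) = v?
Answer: 27/7 ≈ 3.8571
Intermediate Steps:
S = 3/7 (S = -3/(-7) = -3*(-⅐) = 3/7 ≈ 0.42857)
S*(15 + L((-2 - 5) + 1, 4)) = 3*(15 + ((-2 - 5) + 1))/7 = 3*(15 + (-7 + 1))/7 = 3*(15 - 6)/7 = (3/7)*9 = 27/7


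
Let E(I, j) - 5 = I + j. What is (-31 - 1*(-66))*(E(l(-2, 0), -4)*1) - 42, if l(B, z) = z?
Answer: -7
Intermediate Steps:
E(I, j) = 5 + I + j (E(I, j) = 5 + (I + j) = 5 + I + j)
(-31 - 1*(-66))*(E(l(-2, 0), -4)*1) - 42 = (-31 - 1*(-66))*((5 + 0 - 4)*1) - 42 = (-31 + 66)*(1*1) - 42 = 35*1 - 42 = 35 - 42 = -7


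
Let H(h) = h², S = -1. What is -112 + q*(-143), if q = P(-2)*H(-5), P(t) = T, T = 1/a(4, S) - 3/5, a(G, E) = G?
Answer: 4557/4 ≈ 1139.3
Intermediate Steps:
T = -7/20 (T = 1/4 - 3/5 = 1*(¼) - 3*⅕ = ¼ - ⅗ = -7/20 ≈ -0.35000)
P(t) = -7/20
q = -35/4 (q = -7/20*(-5)² = -7/20*25 = -35/4 ≈ -8.7500)
-112 + q*(-143) = -112 - 35/4*(-143) = -112 + 5005/4 = 4557/4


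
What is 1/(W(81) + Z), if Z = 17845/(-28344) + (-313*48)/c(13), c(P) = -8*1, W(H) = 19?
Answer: 28344/53750723 ≈ 0.00052732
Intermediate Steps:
c(P) = -8
Z = 53212187/28344 (Z = 17845/(-28344) - 313*48/(-8) = 17845*(-1/28344) - 15024*(-1/8) = -17845/28344 + 1878 = 53212187/28344 ≈ 1877.4)
1/(W(81) + Z) = 1/(19 + 53212187/28344) = 1/(53750723/28344) = 28344/53750723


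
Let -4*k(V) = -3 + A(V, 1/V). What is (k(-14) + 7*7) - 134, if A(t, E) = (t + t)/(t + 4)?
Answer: -1699/20 ≈ -84.950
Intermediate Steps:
A(t, E) = 2*t/(4 + t) (A(t, E) = (2*t)/(4 + t) = 2*t/(4 + t))
k(V) = ¾ - V/(2*(4 + V)) (k(V) = -(-3 + 2*V/(4 + V))/4 = ¾ - V/(2*(4 + V)))
(k(-14) + 7*7) - 134 = ((12 - 14)/(4*(4 - 14)) + 7*7) - 134 = ((¼)*(-2)/(-10) + 49) - 134 = ((¼)*(-⅒)*(-2) + 49) - 134 = (1/20 + 49) - 134 = 981/20 - 134 = -1699/20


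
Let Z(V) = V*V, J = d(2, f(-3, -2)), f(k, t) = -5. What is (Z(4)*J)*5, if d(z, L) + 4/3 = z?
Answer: 160/3 ≈ 53.333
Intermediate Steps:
d(z, L) = -4/3 + z
J = 2/3 (J = -4/3 + 2 = 2/3 ≈ 0.66667)
Z(V) = V**2
(Z(4)*J)*5 = (4**2*(2/3))*5 = (16*(2/3))*5 = (32/3)*5 = 160/3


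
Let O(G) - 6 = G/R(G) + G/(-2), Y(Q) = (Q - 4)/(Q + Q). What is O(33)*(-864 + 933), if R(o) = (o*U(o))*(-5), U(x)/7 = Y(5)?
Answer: -10419/14 ≈ -744.21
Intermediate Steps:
Y(Q) = (-4 + Q)/(2*Q) (Y(Q) = (-4 + Q)/((2*Q)) = (-4 + Q)*(1/(2*Q)) = (-4 + Q)/(2*Q))
U(x) = 7/10 (U(x) = 7*((½)*(-4 + 5)/5) = 7*((½)*(⅕)*1) = 7*(⅒) = 7/10)
R(o) = -7*o/2 (R(o) = (o*(7/10))*(-5) = (7*o/10)*(-5) = -7*o/2)
O(G) = 40/7 - G/2 (O(G) = 6 + (G/((-7*G/2)) + G/(-2)) = 6 + (G*(-2/(7*G)) + G*(-½)) = 6 + (-2/7 - G/2) = 40/7 - G/2)
O(33)*(-864 + 933) = (40/7 - ½*33)*(-864 + 933) = (40/7 - 33/2)*69 = -151/14*69 = -10419/14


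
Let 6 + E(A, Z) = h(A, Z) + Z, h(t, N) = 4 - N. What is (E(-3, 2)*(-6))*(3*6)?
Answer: 216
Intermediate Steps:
E(A, Z) = -2 (E(A, Z) = -6 + ((4 - Z) + Z) = -6 + 4 = -2)
(E(-3, 2)*(-6))*(3*6) = (-2*(-6))*(3*6) = 12*18 = 216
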